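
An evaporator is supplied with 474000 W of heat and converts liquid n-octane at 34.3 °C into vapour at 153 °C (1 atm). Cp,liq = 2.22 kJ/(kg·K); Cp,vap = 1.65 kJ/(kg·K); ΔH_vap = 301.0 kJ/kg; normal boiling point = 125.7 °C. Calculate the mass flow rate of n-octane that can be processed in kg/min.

Δh = 2.22×(125.7−34.3) + 301.0 + 1.65×(153−125.7) = 548.95 kJ/kg
Q = 474000 W = 474 kJ/s = 28440 kJ/min
ṁ = Q/Δh = 28440 / 548.95 = 51.808 kg/min

ṁ = 51.8 kg/min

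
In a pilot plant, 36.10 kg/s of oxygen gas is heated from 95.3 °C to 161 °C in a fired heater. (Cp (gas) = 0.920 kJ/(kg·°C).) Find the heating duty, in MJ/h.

Q = 7860 MJ/h

Q = ṁ·Cp·ΔT = 36.10 × 0.920 × (161 − 95.3) = 2182 kJ/s
Heating duty = 7855.3 MJ/h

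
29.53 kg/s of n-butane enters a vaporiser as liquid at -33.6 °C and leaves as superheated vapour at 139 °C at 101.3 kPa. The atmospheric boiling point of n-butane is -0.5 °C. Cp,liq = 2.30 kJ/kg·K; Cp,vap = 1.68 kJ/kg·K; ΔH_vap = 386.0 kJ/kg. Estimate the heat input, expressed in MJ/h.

liquid -33.6→-0.5 °C: 76.13 kJ/kg
vaporisation at -0.5 °C: 386 kJ/kg
vapour -0.5→139 °C: 234.36 kJ/kg
Δh = 76.13 + 386 + 234.36 = 696.49 kJ/kg
Q = ṁ·Δh = 29.53 kg/s × 696.49 kJ/kg = 20567 kJ/s
|Q| = 20567 kW = 74042 MJ/h

Q = 74000 MJ/h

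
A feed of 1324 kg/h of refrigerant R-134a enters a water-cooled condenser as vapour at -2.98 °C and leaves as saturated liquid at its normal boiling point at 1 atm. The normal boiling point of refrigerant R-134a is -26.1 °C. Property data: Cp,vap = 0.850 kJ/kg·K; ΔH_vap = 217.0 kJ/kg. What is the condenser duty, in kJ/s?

Q_c = 87.0 kJ/s

vapour -2.98→-26.1 °C: -19.652 kJ/kg
condensation at -26.1 °C: -217 kJ/kg
Δh = -19.652 + -217 = -236.65 kJ/kg
Q = ṁ·Δh = 1324 kg/h × -236.65 kJ/kg = -313330 kJ/h
|Q| = 87.035 kW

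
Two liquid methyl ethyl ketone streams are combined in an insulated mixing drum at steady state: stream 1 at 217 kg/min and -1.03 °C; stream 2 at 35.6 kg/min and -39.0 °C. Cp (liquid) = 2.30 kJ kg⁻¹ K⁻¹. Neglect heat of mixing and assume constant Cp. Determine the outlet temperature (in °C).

Adiabatic, steady state ⇒ Σ ṁᵢCp,ᵢ(T_out − Tᵢ) = 0
Σ ṁᵢCp,ᵢTᵢ = 217×2.30×-1.03 + 35.6×2.30×-39.0 = -3707.4
Σ ṁᵢCp,ᵢ = 217×2.30 + 35.6×2.30 = 580.98
T_out = -3707.4 / 580.98 = -6.3813 °C

T_out = -6.38 °C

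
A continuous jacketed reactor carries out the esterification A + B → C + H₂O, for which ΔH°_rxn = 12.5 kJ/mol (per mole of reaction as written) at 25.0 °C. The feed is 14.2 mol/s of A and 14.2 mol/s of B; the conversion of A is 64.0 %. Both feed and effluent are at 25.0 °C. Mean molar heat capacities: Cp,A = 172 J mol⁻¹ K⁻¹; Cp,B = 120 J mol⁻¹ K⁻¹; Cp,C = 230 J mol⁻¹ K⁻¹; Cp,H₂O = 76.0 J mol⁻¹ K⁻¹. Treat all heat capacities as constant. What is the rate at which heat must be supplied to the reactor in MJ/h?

Q_in = 409 MJ/h

Extent of reaction ξ = 0.640 × 14.2 = 9.088 mol/s
Reaction term: ξ·ΔH°_rxn = 9.088 × 12.5 = 113.6 kJ/s
Q = ΔH = 113.6 kJ/s = 113.6 kW
Heat supplied = 408.96 MJ/h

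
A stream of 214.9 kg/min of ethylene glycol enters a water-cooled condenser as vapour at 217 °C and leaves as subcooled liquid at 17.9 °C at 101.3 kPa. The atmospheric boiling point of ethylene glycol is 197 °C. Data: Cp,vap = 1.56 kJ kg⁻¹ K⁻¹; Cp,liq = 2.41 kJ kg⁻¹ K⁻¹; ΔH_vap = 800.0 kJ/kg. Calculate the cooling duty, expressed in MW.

vapour 217→197 °C: -31.2 kJ/kg
condensation at 197 °C: -800 kJ/kg
liquid 197→17.9 °C: -431.63 kJ/kg
Δh = -31.2 + -800 + -431.63 = -1262.8 kJ/kg
Q = ṁ·Δh = 214.9 kg/min × -1262.8 kJ/kg = -271380 kJ/min
|Q| = 4523 kW = 4.523 MW

Q_c = 4.52 MW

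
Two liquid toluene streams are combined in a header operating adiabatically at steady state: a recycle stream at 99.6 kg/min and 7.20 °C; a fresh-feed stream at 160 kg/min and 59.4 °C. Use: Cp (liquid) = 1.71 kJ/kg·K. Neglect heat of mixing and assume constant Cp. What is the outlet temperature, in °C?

Adiabatic, steady state ⇒ Σ ṁᵢCp,ᵢ(T_out − Tᵢ) = 0
T_out = Σ ṁᵢCp,ᵢTᵢ / Σ ṁᵢCp,ᵢ
      = 17478 / 443.92 = 39.373 °C

T_out = 39.4 °C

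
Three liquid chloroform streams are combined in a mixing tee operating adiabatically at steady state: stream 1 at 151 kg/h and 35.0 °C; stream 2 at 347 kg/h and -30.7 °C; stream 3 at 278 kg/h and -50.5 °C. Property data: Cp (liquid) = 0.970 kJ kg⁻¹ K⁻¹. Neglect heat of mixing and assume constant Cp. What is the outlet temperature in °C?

Energy balance with Q = 0: Σ ṁᵢCp,ᵢ(T_out − Tᵢ) = 0
Σ ṁᵢCp,ᵢTᵢ = 151×0.970×35.0 + 347×0.970×-30.7 + 278×0.970×-50.5 = -18825
Σ ṁᵢCp,ᵢ = 151×0.970 + 347×0.970 + 278×0.970 = 752.72
T_out = -18825 / 752.72 = -25.009 °C

T_out = -25.0 °C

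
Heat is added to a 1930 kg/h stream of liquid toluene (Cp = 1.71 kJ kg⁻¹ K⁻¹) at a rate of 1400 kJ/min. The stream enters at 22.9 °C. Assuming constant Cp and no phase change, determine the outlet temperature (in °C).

Q = 1400 kJ/min = 84000 kJ/h
ΔT = Q/(ṁ·Cp) = 84000/(1930×1.71) = 25.452 K
T_out = 22.9 + 25.452 = 48.352 °C

T_out = 48.4 °C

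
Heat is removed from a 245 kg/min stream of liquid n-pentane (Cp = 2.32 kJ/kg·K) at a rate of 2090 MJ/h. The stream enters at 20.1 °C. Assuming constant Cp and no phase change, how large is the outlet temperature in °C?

Q = 2090 MJ/h = 34833 kJ/min
ΔT = Q/(ṁ·Cp) = 34833/(245×2.32) = 61.283 K
T_out = 20.1 − 61.283 = -41.183 °C

T_out = -41.2 °C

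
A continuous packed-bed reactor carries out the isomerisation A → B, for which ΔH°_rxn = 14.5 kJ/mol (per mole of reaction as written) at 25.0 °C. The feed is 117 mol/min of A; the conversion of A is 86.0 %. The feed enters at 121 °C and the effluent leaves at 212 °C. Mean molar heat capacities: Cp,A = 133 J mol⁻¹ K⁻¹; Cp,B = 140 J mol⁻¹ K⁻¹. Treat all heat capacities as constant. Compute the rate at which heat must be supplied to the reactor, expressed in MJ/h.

Q_in = 180 MJ/h

Extent of reaction ξ = 0.860 × 117 = 100.62 mol/min
Reaction term: ξ·ΔH°_rxn = 100.62 × 14.5 = 1459 kJ/min
Sensible, feed 121→25 °C: -1493.9 kJ/min
Outlet flows (mol/min): A 16.38, B 100.62
Sensible, products 25→212 °C: 3041.6 kJ/min
Q = ΔH = 3006.8 kJ/min = 50.113 kW
Heat supplied = 180.41 MJ/h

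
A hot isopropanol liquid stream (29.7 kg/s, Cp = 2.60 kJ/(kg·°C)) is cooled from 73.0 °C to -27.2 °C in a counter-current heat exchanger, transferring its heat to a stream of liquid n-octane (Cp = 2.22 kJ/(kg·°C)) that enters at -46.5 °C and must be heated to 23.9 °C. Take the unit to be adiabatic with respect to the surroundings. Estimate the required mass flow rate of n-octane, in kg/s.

ṁ_c = 49.5 kg/s

Heat released by hot stream: Q = 29.7 × 2.60 × (73.0 − -27.2) = 7737.4 kJ/s
Energy balance on cold side (adiabatic exchanger): Q = ṁ_c·Cp_c·(T_c,out − T_c,in)
ṁ_c = 7737.4 / [2.22 × (23.9 − -46.5)] = 49.508 kg/s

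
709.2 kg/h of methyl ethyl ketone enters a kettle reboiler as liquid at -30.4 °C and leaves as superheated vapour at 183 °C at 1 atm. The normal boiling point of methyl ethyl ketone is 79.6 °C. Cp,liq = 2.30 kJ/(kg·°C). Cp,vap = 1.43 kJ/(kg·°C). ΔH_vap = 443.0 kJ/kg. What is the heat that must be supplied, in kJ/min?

liquid -30.4→79.6 °C: 253 kJ/kg
vaporisation at 79.6 °C: 443 kJ/kg
vapour 79.6→183 °C: 147.86 kJ/kg
Δh = 253 + 443 + 147.86 = 843.86 kJ/kg
Q = ṁ·Δh = 709.2 kg/h × 843.86 kJ/kg = 598470 kJ/h
|Q| = 166.24 kW = 9974.4 kJ/min

Q = 9970 kJ/min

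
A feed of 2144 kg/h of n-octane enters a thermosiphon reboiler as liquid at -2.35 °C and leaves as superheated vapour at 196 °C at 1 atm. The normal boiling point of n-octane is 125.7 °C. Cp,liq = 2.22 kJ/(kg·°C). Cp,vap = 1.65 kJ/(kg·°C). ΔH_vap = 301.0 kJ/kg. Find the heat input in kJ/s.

liquid -2.35→125.7 °C: 284.27 kJ/kg
vaporisation at 125.7 °C: 301 kJ/kg
vapour 125.7→196 °C: 115.99 kJ/kg
Δh = 284.27 + 301 + 115.99 = 701.27 kJ/kg
Q = ṁ·Δh = 2144 kg/h × 701.27 kJ/kg = 1.5035e+06 kJ/h
|Q| = 417.64 kW

Q = 418 kJ/s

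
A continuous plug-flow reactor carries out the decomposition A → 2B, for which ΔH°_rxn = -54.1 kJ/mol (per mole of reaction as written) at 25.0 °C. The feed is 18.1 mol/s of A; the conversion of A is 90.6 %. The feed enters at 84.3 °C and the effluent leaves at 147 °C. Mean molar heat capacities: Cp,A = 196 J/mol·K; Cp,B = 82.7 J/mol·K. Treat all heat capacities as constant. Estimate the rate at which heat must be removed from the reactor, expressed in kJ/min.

Extent of reaction ξ = 0.906 × 18.1 = 16.399 mol/s
Reaction term: ξ·ΔH°_rxn = 16.399 × -54.1 = -887.16 kJ/s
Sensible, feed 84.3→25 °C: -210.37 kJ/s
Outlet flows (mol/s): A 1.7014, B 32.797
Sensible, products 25→147 °C: 371.59 kJ/s
Q = ΔH = -725.95 kJ/s = -725.95 kW
Heat removed = 43557 kJ/min

Q_out = 43600 kJ/min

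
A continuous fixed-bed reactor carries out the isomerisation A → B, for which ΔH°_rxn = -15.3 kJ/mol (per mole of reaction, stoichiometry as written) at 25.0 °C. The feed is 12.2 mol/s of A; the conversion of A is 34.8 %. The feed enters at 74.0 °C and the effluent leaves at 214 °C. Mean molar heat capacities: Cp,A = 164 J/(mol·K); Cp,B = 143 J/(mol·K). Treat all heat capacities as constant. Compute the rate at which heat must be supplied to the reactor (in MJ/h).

Extent of reaction ξ = 0.348 × 12.2 = 4.2456 mol/s
Reaction term: ξ·ΔH°_rxn = 4.2456 × -15.3 = -64.958 kJ/s
Sensible, feed 74.0→25 °C: -98.039 kJ/s
Outlet flows (mol/s): A 7.9544, B 4.2456
Sensible, products 25→214 °C: 361.3 kJ/s
Q = ΔH = 198.3 kJ/s = 198.3 kW
Heat supplied = 713.89 MJ/h

Q_in = 714 MJ/h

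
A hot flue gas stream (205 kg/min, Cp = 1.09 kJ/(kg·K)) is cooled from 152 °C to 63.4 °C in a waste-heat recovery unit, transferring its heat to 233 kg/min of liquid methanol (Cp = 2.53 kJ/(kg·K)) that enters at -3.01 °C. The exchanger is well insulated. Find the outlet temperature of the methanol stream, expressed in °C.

T_c,out = 30.6 °C

Heat released by hot stream: Q = 205 × 1.09 × (152 − 63.4) = 19798 kJ/min
Energy balance on cold side (adiabatic exchanger): Q = ṁ_c·Cp_c·(T_c,out − T_c,in)
T_c,out = -3.01 + 19798/(233 × 2.53) = 30.574 °C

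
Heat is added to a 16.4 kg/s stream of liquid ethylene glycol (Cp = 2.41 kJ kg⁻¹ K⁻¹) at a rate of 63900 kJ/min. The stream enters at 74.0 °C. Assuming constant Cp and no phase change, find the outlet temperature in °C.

Q = 63900 kJ/min = 1065 kJ/s
ΔT = Q/(ṁ·Cp) = 1065/(16.4×2.41) = 26.946 K
T_out = 74.0 + 26.946 = 100.95 °C

T_out = 101 °C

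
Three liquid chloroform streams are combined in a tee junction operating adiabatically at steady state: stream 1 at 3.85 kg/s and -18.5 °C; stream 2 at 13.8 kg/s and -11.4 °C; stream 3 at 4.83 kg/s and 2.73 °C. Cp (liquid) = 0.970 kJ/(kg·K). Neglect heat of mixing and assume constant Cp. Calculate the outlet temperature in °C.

T_out = -9.58 °C

Adiabatic, steady state ⇒ Σ ṁᵢCp,ᵢ(T_out − Tᵢ) = 0
T_out = Σ ṁᵢCp,ᵢTᵢ / Σ ṁᵢCp,ᵢ
      = -208.9 / 21.806 = -9.58 °C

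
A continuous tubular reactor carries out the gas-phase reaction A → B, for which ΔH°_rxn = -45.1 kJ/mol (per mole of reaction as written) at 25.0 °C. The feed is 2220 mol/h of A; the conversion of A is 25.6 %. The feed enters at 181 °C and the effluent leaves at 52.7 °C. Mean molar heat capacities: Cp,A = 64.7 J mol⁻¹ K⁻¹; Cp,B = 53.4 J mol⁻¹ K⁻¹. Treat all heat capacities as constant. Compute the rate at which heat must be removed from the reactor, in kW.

Extent of reaction ξ = 0.256 × 2220 = 568.32 mol/h
Reaction term: ξ·ΔH°_rxn = 568.32 × -45.1 = -25631 kJ/h
Sensible, feed 181→25 °C: -22407 kJ/h
Outlet flows (mol/h): A 1651.7, B 568.32
Sensible, products 25→52.7 °C: 3800.8 kJ/h
Q = ΔH = -44237 kJ/h = -12.288 kW
Heat removed = 12.288 kW

Q_out = 12.3 kW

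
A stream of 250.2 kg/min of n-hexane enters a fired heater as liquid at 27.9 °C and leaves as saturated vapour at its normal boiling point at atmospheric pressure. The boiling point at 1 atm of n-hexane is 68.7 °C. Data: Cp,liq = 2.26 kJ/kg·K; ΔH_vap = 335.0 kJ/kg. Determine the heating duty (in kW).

liquid 27.9→68.7 °C: 92.208 kJ/kg
vaporisation at 68.7 °C: 335 kJ/kg
Δh = 92.208 + 335 = 427.21 kJ/kg
Q = ṁ·Δh = 250.2 kg/min × 427.21 kJ/kg = 106890 kJ/min
|Q| = 1781.5 kW

Q = 1780 kW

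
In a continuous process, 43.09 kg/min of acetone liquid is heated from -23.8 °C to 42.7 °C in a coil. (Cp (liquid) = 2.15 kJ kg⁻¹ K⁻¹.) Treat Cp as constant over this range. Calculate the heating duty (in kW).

Q = 103 kW

Q = ṁ·Cp·ΔT = 43.09 × 2.15 × (42.7 − -23.8) = 6160.8 kJ/min
Converting: 6160.8 / 60 s = 102.68 kW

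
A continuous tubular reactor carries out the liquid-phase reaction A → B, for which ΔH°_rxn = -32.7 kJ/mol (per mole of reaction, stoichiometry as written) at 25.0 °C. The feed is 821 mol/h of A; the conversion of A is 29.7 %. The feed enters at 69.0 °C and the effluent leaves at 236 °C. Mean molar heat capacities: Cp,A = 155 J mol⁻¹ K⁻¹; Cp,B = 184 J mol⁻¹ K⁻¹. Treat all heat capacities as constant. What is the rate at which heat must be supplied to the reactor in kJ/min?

Q_in = 246 kJ/min

Extent of reaction ξ = 0.297 × 821 = 243.84 mol/h
Reaction term: ξ·ΔH°_rxn = 243.84 × -32.7 = -7973.5 kJ/h
Sensible, feed 69.0→25 °C: -5599.2 kJ/h
Outlet flows (mol/h): A 577.16, B 243.84
Sensible, products 25→236 °C: 28343 kJ/h
Q = ΔH = 14770 kJ/h = 4.1028 kW
Heat supplied = 246.17 kJ/min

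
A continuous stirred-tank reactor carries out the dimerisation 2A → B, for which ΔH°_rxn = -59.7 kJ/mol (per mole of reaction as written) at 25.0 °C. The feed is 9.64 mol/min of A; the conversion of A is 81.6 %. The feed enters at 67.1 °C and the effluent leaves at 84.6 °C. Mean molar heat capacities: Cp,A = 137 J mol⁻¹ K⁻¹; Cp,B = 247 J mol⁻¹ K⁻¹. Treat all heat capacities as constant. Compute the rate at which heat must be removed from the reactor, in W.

Extent of reaction ξ = 0.816 × 9.64 / 2 = 3.9331 mol/min
Reaction term: ξ·ΔH°_rxn = 3.9331 × -59.7 = -234.81 kJ/min
Sensible, feed 67.1→25 °C: -55.601 kJ/min
Outlet flows (mol/min): A 1.7738, B 3.9331
Sensible, products 25→84.6 °C: 72.383 kJ/min
Q = ΔH = -218.02 kJ/min = -3.6337 kW
Heat removed = 3633.7 W

Q_out = 3630 W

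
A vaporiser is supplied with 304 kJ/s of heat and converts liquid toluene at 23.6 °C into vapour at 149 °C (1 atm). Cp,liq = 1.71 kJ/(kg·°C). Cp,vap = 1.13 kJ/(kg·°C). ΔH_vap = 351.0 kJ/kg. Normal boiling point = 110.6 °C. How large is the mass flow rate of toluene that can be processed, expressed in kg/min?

Δh = 1.71×(110.6−23.6) + 351.0 + 1.13×(149−110.6) = 543.16 kJ/kg
Q = 304 kJ/s = 304 kJ/s = 18240 kJ/min
ṁ = Q/Δh = 18240 / 543.16 = 33.581 kg/min

ṁ = 33.6 kg/min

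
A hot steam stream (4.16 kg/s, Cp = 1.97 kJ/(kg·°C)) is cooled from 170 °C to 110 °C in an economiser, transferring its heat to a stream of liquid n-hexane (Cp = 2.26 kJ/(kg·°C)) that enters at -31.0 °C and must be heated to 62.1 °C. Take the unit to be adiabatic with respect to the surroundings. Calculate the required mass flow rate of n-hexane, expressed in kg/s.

Heat released by hot stream: Q = 4.16 × 1.97 × (170 − 110) = 491.71 kJ/s
Energy balance on cold side (adiabatic exchanger): Q = ṁ_c·Cp_c·(T_c,out − T_c,in)
ṁ_c = 491.71 / [2.26 × (62.1 − -31.0)] = 2.337 kg/s

ṁ_c = 2.34 kg/s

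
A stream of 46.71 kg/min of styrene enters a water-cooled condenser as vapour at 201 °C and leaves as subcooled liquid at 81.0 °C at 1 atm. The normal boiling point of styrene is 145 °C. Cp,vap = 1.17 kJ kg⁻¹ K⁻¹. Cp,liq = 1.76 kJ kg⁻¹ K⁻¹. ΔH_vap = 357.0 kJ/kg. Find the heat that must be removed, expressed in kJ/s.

vapour 201→145 °C: -65.52 kJ/kg
condensation at 145 °C: -357 kJ/kg
liquid 145→81.0 °C: -112.64 kJ/kg
Δh = -65.52 + -357 + -112.64 = -535.16 kJ/kg
Q = ṁ·Δh = 46.71 kg/min × -535.16 kJ/kg = -24997 kJ/min
|Q| = 416.62 kW

Q_c = 417 kJ/s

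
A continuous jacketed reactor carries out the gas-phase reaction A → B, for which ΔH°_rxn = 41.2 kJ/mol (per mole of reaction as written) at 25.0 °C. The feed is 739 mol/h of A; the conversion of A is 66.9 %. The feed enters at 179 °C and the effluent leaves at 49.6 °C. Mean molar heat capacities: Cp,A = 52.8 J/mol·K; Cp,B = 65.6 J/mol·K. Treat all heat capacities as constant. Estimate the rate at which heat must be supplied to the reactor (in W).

Q_in = 4300 W

Extent of reaction ξ = 0.669 × 739 = 494.39 mol/h
Reaction term: ξ·ΔH°_rxn = 494.39 × 41.2 = 20369 kJ/h
Sensible, feed 179→25 °C: -6009 kJ/h
Outlet flows (mol/h): A 244.61, B 494.39
Sensible, products 25→49.6 °C: 1115.5 kJ/h
Q = ΔH = 15475 kJ/h = 4.2987 kW
Heat supplied = 4298.7 W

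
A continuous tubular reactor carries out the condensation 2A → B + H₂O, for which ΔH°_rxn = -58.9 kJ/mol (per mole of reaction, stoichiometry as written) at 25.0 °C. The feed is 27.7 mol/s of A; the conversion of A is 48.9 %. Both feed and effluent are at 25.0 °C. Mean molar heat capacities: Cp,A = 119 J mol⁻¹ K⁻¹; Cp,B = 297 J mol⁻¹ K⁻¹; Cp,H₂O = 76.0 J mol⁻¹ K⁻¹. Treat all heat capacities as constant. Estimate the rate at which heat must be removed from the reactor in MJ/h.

Extent of reaction ξ = 0.489 × 27.7 / 2 = 6.7726 mol/s
Reaction term: ξ·ΔH°_rxn = 6.7726 × -58.9 = -398.91 kJ/s
Q = ΔH = -398.91 kJ/s = -398.91 kW
Heat removed = 1436.1 MJ/h

Q_out = 1440 MJ/h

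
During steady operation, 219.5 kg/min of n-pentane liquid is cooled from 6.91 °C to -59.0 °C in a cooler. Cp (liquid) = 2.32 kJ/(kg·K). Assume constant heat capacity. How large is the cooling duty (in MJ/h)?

Q_c = 2010 MJ/h

Q = ṁ·Cp·ΔT = 219.5 × 2.32 × (-59.0 − 6.91) = -33564 kJ/min
Converting: 33564 / 60 s = 559.4 kW
Cooling duty = 2013.8 MJ/h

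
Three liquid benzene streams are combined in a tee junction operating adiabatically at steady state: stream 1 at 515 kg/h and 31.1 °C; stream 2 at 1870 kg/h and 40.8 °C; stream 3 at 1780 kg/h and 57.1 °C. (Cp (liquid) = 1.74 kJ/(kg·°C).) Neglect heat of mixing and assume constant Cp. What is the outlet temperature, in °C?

T_out = 46.6 °C

Adiabatic, steady state ⇒ Σ ṁᵢCp,ᵢ(T_out − Tᵢ) = 0
Σ ṁᵢCp,ᵢTᵢ = 515×1.74×31.1 + 1870×1.74×40.8 + 1780×1.74×57.1 = 337470
Σ ṁᵢCp,ᵢ = 515×1.74 + 1870×1.74 + 1780×1.74 = 7247.1
T_out = 337470 / 7247.1 = 46.567 °C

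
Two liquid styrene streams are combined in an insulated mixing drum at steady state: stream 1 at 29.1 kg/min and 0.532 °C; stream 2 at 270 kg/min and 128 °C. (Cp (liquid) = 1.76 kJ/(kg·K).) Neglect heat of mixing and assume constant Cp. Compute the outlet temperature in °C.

T_out = 116 °C

No heat crosses the boundary, so H_out = H_in.
Σ ṁᵢCp,ᵢTᵢ = 29.1×1.76×0.532 + 270×1.76×128 = 60853
Σ ṁᵢCp,ᵢ = 29.1×1.76 + 270×1.76 = 526.42
T_out = 60853 / 526.42 = 115.6 °C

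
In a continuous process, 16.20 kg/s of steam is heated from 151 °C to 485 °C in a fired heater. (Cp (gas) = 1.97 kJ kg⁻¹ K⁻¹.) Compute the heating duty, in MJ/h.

Q = 38400 MJ/h

Q = ṁ·Cp·ΔT = 16.20 × 1.97 × (485 − 151) = 10659 kJ/s
Heating duty = 38373 MJ/h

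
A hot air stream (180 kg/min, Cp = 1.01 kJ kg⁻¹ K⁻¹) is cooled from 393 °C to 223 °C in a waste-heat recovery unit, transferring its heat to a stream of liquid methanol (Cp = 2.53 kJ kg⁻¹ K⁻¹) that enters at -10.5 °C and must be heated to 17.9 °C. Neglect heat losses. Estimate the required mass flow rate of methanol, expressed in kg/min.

ṁ_c = 430 kg/min

Heat released by hot stream: Q = 180 × 1.01 × (393 − 223) = 30906 kJ/min
Energy balance on cold side (adiabatic exchanger): Q = ṁ_c·Cp_c·(T_c,out − T_c,in)
ṁ_c = 30906 / [2.53 × (17.9 − -10.5)] = 430.13 kg/min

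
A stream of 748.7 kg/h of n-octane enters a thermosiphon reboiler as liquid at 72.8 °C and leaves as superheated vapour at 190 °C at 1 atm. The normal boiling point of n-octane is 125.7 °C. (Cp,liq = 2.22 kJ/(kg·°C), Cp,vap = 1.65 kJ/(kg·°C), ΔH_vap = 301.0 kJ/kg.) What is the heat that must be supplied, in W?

liquid 72.8→125.7 °C: 117.44 kJ/kg
vaporisation at 125.7 °C: 301 kJ/kg
vapour 125.7→190 °C: 106.09 kJ/kg
Δh = 117.44 + 301 + 106.09 = 524.53 kJ/kg
Q = ṁ·Δh = 748.7 kg/h × 524.53 kJ/kg = 392720 kJ/h
|Q| = 109.09 kW = 109090 W

Q = 109000 W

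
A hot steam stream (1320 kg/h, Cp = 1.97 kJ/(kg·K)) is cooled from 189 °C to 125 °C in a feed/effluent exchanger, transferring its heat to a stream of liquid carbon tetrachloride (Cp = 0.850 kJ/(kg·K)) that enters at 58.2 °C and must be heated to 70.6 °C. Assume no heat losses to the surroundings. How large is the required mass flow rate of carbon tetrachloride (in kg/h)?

Heat released by hot stream: Q = 1320 × 1.97 × (189 − 125) = 166430 kJ/h
Energy balance on cold side (adiabatic exchanger): Q = ṁ_c·Cp_c·(T_c,out − T_c,in)
ṁ_c = 166430 / [0.850 × (70.6 − 58.2)] = 15790 kg/h

ṁ_c = 15800 kg/h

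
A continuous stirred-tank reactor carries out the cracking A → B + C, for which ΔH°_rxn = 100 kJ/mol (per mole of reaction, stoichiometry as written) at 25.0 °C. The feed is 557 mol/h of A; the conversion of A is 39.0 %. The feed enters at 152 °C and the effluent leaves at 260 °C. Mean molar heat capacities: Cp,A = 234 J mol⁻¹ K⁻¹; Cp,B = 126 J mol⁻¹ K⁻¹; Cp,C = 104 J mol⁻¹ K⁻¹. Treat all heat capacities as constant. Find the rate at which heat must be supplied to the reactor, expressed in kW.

Extent of reaction ξ = 0.390 × 557 = 217.23 mol/h
Reaction term: ξ·ΔH°_rxn = 217.23 × 100 = 21723 kJ/h
Sensible, feed 152→25 °C: -16553 kJ/h
Outlet flows (mol/h): A 339.77, B 217.23, C 217.23
Sensible, products 25→260 °C: 30425 kJ/h
Q = ΔH = 35595 kJ/h = 9.8876 kW
Heat supplied = 9.8876 kW

Q_in = 9.89 kW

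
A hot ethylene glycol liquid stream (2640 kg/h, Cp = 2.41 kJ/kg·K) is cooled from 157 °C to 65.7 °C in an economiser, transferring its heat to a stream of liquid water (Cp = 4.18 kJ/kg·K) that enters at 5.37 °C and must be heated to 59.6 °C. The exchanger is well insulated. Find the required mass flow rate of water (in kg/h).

ṁ_c = 2560 kg/h

Heat released by hot stream: Q = 2640 × 2.41 × (157 − 65.7) = 580890 kJ/h
Energy balance on cold side (adiabatic exchanger): Q = ṁ_c·Cp_c·(T_c,out − T_c,in)
ṁ_c = 580890 / [4.18 × (59.6 − 5.37)] = 2562.6 kg/h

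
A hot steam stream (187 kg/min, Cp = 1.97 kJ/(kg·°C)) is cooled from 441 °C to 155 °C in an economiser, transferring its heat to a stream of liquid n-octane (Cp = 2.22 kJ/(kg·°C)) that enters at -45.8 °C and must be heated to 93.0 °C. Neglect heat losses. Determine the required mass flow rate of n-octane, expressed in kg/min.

ṁ_c = 342 kg/min

Heat released by hot stream: Q = 187 × 1.97 × (441 − 155) = 105360 kJ/min
Energy balance on cold side (adiabatic exchanger): Q = ṁ_c·Cp_c·(T_c,out − T_c,in)
ṁ_c = 105360 / [2.22 × (93.0 − -45.8)] = 341.93 kg/min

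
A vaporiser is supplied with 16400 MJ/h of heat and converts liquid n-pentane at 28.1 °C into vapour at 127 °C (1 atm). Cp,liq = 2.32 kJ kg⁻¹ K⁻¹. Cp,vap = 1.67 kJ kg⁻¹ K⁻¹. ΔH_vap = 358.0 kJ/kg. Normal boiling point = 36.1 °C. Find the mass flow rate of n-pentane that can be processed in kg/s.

ṁ = 8.62 kg/s

Δh = 2.32×(36.1−28.1) + 358.0 + 1.67×(127−36.1) = 528.36 kJ/kg
Q = 16400 MJ/h = 4555.6 kJ/s = 4555.6 kJ/s
ṁ = Q/Δh = 4555.6 / 528.36 = 8.622 kg/s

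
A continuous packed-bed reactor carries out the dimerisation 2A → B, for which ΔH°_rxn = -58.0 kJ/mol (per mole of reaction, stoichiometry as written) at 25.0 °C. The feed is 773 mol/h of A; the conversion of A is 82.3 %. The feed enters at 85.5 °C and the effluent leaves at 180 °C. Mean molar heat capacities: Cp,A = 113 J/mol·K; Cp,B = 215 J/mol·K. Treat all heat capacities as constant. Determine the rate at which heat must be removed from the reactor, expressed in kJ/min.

Extent of reaction ξ = 0.823 × 773 / 2 = 318.09 mol/h
Reaction term: ξ·ΔH°_rxn = 318.09 × -58.0 = -18449 kJ/h
Sensible, feed 85.5→25 °C: -5284.6 kJ/h
Outlet flows (mol/h): A 136.82, B 318.09
Sensible, products 25→180 °C: 12997 kJ/h
Q = ΔH = -10737 kJ/h = -2.9825 kW
Heat removed = 178.95 kJ/min

Q_out = 179 kJ/min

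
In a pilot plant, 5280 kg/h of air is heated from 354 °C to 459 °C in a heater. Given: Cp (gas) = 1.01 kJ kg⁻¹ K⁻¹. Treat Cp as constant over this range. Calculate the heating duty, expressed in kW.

Q = 156 kW

Q = ṁ·Cp·ΔT = 5280 × 1.01 × (459 − 354) = 559940 kJ/h
Converting: 559940 / 3600 s = 155.54 kW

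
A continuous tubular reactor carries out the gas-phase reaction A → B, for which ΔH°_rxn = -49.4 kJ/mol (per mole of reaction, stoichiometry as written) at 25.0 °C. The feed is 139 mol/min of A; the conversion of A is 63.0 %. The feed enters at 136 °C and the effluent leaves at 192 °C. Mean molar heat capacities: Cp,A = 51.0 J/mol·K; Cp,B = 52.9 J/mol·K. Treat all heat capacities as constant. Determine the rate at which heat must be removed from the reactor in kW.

Extent of reaction ξ = 0.630 × 139 = 87.57 mol/min
Reaction term: ξ·ΔH°_rxn = 87.57 × -49.4 = -4326 kJ/min
Sensible, feed 136→25 °C: -786.88 kJ/min
Outlet flows (mol/min): A 51.43, B 87.57
Sensible, products 25→192 °C: 1211.6 kJ/min
Q = ΔH = -3901.2 kJ/min = -65.02 kW
Heat removed = 65.02 kW

Q_out = 65.0 kW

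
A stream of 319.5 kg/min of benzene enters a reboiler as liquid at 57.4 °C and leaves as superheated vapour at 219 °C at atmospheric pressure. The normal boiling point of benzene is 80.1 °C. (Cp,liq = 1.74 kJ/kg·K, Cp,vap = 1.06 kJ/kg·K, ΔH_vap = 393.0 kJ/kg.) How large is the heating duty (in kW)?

Q = 3090 kW

liquid 57.4→80.1 °C: 39.498 kJ/kg
vaporisation at 80.1 °C: 393 kJ/kg
vapour 80.1→219 °C: 147.23 kJ/kg
Δh = 39.498 + 393 + 147.23 = 579.73 kJ/kg
Q = ṁ·Δh = 319.5 kg/min × 579.73 kJ/kg = 185220 kJ/min
|Q| = 3087.1 kW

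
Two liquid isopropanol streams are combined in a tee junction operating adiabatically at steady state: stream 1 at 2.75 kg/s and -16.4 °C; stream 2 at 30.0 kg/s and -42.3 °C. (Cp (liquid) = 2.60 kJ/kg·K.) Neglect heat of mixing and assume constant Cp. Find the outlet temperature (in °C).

Adiabatic, steady state ⇒ Σ ṁᵢCp,ᵢ(T_out − Tᵢ) = 0
Σ ṁᵢCp,ᵢTᵢ = 2.75×2.60×-16.4 + 30.0×2.60×-42.3 = -3416.7
Σ ṁᵢCp,ᵢ = 2.75×2.60 + 30.0×2.60 = 85.15
T_out = -3416.7 / 85.15 = -40.125 °C

T_out = -40.1 °C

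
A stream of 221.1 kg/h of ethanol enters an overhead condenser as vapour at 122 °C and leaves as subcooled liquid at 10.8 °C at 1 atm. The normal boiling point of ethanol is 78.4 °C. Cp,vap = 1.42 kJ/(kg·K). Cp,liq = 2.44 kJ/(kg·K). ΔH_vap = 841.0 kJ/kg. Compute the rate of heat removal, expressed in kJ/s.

vapour 122→78.4 °C: -61.912 kJ/kg
condensation at 78.4 °C: -841 kJ/kg
liquid 78.4→10.8 °C: -164.94 kJ/kg
Δh = -61.912 + -841 + -164.94 = -1067.9 kJ/kg
Q = ṁ·Δh = 221.1 kg/h × -1067.9 kJ/kg = -236100 kJ/h
|Q| = 65.584 kW

Q_c = 65.6 kJ/s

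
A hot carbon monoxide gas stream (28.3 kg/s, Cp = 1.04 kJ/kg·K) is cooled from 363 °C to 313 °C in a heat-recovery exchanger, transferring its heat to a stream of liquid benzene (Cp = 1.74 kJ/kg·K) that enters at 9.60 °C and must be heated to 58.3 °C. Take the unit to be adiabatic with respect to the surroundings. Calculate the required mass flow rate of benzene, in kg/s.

ṁ_c = 17.4 kg/s

Heat released by hot stream: Q = 28.3 × 1.04 × (363 − 313) = 1471.6 kJ/s
Energy balance on cold side (adiabatic exchanger): Q = ṁ_c·Cp_c·(T_c,out − T_c,in)
ṁ_c = 1471.6 / [1.74 × (58.3 − 9.60)] = 17.366 kg/s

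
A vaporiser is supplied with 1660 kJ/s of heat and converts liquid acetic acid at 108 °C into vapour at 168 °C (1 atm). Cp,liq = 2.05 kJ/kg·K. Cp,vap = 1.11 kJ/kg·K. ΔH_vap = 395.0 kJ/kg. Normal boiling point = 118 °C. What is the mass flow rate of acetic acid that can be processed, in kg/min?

ṁ = 211 kg/min

Δh = 2.05×(118−108) + 395.0 + 1.11×(168−118) = 471 kJ/kg
Q = 1660 kJ/s = 1660 kJ/s = 99600 kJ/min
ṁ = Q/Δh = 99600 / 471 = 211.46 kg/min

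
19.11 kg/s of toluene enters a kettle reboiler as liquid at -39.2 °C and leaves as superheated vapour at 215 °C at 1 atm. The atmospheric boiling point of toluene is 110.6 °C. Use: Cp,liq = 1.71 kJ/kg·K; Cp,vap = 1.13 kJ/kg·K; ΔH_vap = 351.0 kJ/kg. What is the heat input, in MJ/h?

liquid -39.2→110.6 °C: 256.16 kJ/kg
vaporisation at 110.6 °C: 351 kJ/kg
vapour 110.6→215 °C: 117.97 kJ/kg
Δh = 256.16 + 351 + 117.97 = 725.13 kJ/kg
Q = ṁ·Δh = 19.11 kg/s × 725.13 kJ/kg = 13857 kJ/s
|Q| = 13857 kW = 49886 MJ/h

Q = 49900 MJ/h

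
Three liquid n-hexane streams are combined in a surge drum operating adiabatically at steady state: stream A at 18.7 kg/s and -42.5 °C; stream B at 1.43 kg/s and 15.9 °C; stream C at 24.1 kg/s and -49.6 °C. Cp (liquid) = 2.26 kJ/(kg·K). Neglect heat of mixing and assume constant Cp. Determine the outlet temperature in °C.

Adiabatic, steady state ⇒ Σ ṁᵢCp,ᵢ(T_out − Tᵢ) = 0
T_out = Σ ṁᵢCp,ᵢTᵢ / Σ ṁᵢCp,ᵢ
      = -4446.3 / 99.96 = -44.481 °C

T_out = -44.5 °C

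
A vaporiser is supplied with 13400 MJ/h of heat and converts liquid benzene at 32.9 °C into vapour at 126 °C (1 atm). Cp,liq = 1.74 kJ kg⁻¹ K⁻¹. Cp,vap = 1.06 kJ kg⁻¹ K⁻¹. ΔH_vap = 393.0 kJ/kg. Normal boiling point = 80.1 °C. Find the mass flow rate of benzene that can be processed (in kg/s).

ṁ = 7.11 kg/s

Δh = 1.74×(80.1−32.9) + 393.0 + 1.06×(126−80.1) = 523.78 kJ/kg
Q = 13400 MJ/h = 3722.2 kJ/s = 3722.2 kJ/s
ṁ = Q/Δh = 3722.2 / 523.78 = 7.1064 kg/s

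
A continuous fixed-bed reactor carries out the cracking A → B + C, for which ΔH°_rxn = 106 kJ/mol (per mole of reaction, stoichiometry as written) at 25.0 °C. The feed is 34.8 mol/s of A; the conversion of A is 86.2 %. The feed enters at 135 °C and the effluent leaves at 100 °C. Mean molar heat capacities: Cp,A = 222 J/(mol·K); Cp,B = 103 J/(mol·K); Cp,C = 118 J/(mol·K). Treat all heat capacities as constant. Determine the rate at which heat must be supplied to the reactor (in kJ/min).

Extent of reaction ξ = 0.862 × 34.8 = 29.998 mol/s
Reaction term: ξ·ΔH°_rxn = 29.998 × 106 = 3179.7 kJ/s
Sensible, feed 135→25 °C: -849.82 kJ/s
Outlet flows (mol/s): A 4.8024, B 29.998, C 29.998
Sensible, products 25→100 °C: 577.17 kJ/s
Q = ΔH = 2907.1 kJ/s = 2907.1 kW
Heat supplied = 174430 kJ/min

Q_in = 174000 kJ/min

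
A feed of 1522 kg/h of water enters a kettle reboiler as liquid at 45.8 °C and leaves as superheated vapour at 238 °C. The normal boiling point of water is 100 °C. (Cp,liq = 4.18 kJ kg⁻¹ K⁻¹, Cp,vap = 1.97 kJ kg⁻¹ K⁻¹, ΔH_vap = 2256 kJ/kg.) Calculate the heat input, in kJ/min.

liquid 45.8→100 °C: 226.56 kJ/kg
vaporisation at 100 °C: 2256 kJ/kg
vapour 100→238 °C: 271.86 kJ/kg
Δh = 226.56 + 2256 + 271.86 = 2754.4 kJ/kg
Q = ṁ·Δh = 1522 kg/h × 2754.4 kJ/kg = 4.1922e+06 kJ/h
|Q| = 1164.5 kW = 69870 kJ/min

Q = 69900 kJ/min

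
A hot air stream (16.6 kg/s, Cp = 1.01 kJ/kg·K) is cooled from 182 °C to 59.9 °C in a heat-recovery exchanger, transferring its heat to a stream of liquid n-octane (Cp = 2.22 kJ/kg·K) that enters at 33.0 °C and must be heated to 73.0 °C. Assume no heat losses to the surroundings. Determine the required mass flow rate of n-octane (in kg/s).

ṁ_c = 23.1 kg/s

Heat released by hot stream: Q = 16.6 × 1.01 × (182 − 59.9) = 2047.1 kJ/s
Energy balance on cold side (adiabatic exchanger): Q = ṁ_c·Cp_c·(T_c,out − T_c,in)
ṁ_c = 2047.1 / [2.22 × (73.0 − 33.0)] = 23.053 kg/s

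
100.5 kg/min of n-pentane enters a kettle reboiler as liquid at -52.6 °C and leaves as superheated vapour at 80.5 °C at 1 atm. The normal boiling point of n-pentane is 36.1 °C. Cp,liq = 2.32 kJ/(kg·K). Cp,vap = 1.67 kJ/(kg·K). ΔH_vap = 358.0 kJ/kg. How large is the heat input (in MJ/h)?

liquid -52.6→36.1 °C: 205.78 kJ/kg
vaporisation at 36.1 °C: 358 kJ/kg
vapour 36.1→80.5 °C: 74.148 kJ/kg
Δh = 205.78 + 358 + 74.148 = 637.93 kJ/kg
Q = ṁ·Δh = 100.5 kg/min × 637.93 kJ/kg = 64112 kJ/min
|Q| = 1068.5 kW = 3846.7 MJ/h

Q = 3850 MJ/h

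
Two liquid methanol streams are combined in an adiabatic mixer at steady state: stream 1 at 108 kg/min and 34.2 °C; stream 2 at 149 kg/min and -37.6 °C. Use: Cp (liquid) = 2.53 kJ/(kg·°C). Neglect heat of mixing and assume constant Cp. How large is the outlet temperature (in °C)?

Adiabatic, steady state ⇒ Σ ṁᵢCp,ᵢ(T_out − Tᵢ) = 0
T_out = Σ ṁᵢCp,ᵢTᵢ / Σ ṁᵢCp,ᵢ
      = -4829.3 / 650.21 = -7.4272 °C

T_out = -7.43 °C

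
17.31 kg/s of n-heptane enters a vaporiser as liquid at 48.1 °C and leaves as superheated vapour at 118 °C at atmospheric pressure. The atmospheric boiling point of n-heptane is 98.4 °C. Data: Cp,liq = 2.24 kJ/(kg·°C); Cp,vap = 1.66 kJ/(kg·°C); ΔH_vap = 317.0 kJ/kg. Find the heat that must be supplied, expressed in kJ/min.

Q = 480000 kJ/min

liquid 48.1→98.4 °C: 112.67 kJ/kg
vaporisation at 98.4 °C: 317 kJ/kg
vapour 98.4→118 °C: 32.536 kJ/kg
Δh = 112.67 + 317 + 32.536 = 462.21 kJ/kg
Q = ṁ·Δh = 17.31 kg/s × 462.21 kJ/kg = 8000.8 kJ/s
|Q| = 8000.8 kW = 480050 kJ/min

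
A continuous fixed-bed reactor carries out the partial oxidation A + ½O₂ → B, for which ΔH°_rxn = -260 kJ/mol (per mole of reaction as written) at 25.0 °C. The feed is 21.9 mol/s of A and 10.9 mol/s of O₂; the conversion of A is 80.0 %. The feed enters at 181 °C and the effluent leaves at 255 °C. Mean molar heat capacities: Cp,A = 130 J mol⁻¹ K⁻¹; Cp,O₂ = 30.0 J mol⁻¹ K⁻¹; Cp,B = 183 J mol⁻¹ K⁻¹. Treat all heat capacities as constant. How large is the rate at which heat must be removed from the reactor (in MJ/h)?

Q_out = 15000 MJ/h

Extent of reaction ξ = 0.800 × 21.9 = 17.52 mol/s
Reaction term: ξ·ΔH°_rxn = 17.52 × -260 = -4555.2 kJ/s
Sensible, feed 181→25 °C: -495.14 kJ/s
Outlet flows (mol/s): A 4.38, O₂ 2.14, B 17.52
Sensible, products 25→255 °C: 883.14 kJ/s
Q = ΔH = -4167.2 kJ/s = -4167.2 kW
Heat removed = 15002 MJ/h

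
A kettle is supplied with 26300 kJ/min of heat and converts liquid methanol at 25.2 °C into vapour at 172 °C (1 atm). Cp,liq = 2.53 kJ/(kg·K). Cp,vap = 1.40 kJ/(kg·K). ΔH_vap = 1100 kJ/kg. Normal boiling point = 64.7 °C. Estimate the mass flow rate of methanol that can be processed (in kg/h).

ṁ = 1170 kg/h

Δh = 2.53×(64.7−25.2) + 1100 + 1.40×(172−64.7) = 1350.2 kJ/kg
Q = 26300 kJ/min = 438.33 kJ/s = 1.578e+06 kJ/h
ṁ = Q/Δh = 1.578e+06 / 1350.2 = 1168.8 kg/h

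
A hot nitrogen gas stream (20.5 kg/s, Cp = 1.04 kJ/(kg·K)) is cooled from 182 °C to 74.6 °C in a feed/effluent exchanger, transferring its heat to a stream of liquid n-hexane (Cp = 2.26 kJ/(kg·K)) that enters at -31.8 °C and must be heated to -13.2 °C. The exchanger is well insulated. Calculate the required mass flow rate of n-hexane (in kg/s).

Heat released by hot stream: Q = 20.5 × 1.04 × (182 − 74.6) = 2289.8 kJ/s
Energy balance on cold side (adiabatic exchanger): Q = ṁ_c·Cp_c·(T_c,out − T_c,in)
ṁ_c = 2289.8 / [2.26 × (-13.2 − -31.8)] = 54.472 kg/s

ṁ_c = 54.5 kg/s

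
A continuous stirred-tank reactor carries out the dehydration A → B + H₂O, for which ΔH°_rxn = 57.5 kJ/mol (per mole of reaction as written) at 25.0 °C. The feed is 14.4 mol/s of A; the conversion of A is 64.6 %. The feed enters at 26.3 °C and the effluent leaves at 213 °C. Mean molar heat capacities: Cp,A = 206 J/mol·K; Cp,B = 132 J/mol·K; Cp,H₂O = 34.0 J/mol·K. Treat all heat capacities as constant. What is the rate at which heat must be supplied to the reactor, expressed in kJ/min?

Q_in = 61100 kJ/min

Extent of reaction ξ = 0.646 × 14.4 = 9.3024 mol/s
Reaction term: ξ·ΔH°_rxn = 9.3024 × 57.5 = 534.89 kJ/s
Sensible, feed 26.3→25 °C: -3.8563 kJ/s
Outlet flows (mol/s): A 5.0976, B 9.3024, H₂O 9.3024
Sensible, products 25→213 °C: 487.73 kJ/s
Q = ΔH = 1018.8 kJ/s = 1018.8 kW
Heat supplied = 61126 kJ/min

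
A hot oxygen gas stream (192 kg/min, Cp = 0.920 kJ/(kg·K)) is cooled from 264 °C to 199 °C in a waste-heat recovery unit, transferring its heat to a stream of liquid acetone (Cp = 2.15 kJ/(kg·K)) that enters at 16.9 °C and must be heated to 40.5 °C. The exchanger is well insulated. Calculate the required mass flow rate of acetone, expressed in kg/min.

ṁ_c = 226 kg/min

Heat released by hot stream: Q = 192 × 0.920 × (264 − 199) = 11482 kJ/min
Energy balance on cold side (adiabatic exchanger): Q = ṁ_c·Cp_c·(T_c,out − T_c,in)
ṁ_c = 11482 / [2.15 × (40.5 − 16.9)] = 226.28 kg/min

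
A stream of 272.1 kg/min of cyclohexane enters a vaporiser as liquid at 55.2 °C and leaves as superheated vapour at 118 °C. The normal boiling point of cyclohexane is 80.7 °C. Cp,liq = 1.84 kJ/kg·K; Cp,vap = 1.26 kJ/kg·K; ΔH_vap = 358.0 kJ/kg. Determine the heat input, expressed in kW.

Q = 2050 kW

liquid 55.2→80.7 °C: 46.92 kJ/kg
vaporisation at 80.7 °C: 358 kJ/kg
vapour 80.7→118 °C: 46.998 kJ/kg
Δh = 46.92 + 358 + 46.998 = 451.92 kJ/kg
Q = ṁ·Δh = 272.1 kg/min × 451.92 kJ/kg = 122970 kJ/min
|Q| = 2049.4 kW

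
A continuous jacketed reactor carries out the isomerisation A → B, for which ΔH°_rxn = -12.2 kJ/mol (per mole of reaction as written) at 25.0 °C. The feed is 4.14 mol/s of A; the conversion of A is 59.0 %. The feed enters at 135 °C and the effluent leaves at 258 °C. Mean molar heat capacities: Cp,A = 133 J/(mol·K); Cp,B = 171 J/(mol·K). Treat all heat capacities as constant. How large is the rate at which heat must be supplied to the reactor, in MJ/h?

Q_in = 214 MJ/h

Extent of reaction ξ = 0.590 × 4.14 = 2.4426 mol/s
Reaction term: ξ·ΔH°_rxn = 2.4426 × -12.2 = -29.8 kJ/s
Sensible, feed 135→25 °C: -60.568 kJ/s
Outlet flows (mol/s): A 1.6974, B 2.4426
Sensible, products 25→258 °C: 149.92 kJ/s
Q = ΔH = 59.553 kJ/s = 59.553 kW
Heat supplied = 214.39 MJ/h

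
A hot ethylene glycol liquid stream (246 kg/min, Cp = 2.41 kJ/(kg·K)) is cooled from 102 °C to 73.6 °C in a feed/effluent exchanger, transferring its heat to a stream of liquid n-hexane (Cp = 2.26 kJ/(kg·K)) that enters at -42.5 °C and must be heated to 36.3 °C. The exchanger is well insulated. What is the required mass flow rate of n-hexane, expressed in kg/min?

Heat released by hot stream: Q = 246 × 2.41 × (102 − 73.6) = 16837 kJ/min
Energy balance on cold side (adiabatic exchanger): Q = ṁ_c·Cp_c·(T_c,out − T_c,in)
ṁ_c = 16837 / [2.26 × (36.3 − -42.5)] = 94.544 kg/min

ṁ_c = 94.5 kg/min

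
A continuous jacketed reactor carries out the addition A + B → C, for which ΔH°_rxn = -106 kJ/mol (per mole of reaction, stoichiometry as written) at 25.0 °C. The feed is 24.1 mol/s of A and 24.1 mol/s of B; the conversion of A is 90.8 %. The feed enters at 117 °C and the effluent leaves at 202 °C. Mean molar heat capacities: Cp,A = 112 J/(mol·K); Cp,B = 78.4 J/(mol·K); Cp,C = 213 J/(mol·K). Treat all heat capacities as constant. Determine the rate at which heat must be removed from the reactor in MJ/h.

Extent of reaction ξ = 0.908 × 24.1 = 21.883 mol/s
Reaction term: ξ·ΔH°_rxn = 21.883 × -106 = -2319.6 kJ/s
Sensible, feed 117→25 °C: -422.15 kJ/s
Outlet flows (mol/s): A 2.2172, B 2.2172, C 21.883
Sensible, products 25→202 °C: 899.72 kJ/s
Q = ΔH = -1842 kJ/s = -1842 kW
Heat removed = 6631.2 MJ/h

Q_out = 6630 MJ/h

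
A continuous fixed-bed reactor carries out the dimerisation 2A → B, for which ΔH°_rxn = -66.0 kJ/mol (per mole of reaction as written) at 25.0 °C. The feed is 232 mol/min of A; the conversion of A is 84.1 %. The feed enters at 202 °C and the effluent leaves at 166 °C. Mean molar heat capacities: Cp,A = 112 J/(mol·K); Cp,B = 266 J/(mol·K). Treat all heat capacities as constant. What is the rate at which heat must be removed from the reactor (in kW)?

Extent of reaction ξ = 0.841 × 232 / 2 = 97.556 mol/min
Reaction term: ξ·ΔH°_rxn = 97.556 × -66.0 = -6438.7 kJ/min
Sensible, feed 202→25 °C: -4599.2 kJ/min
Outlet flows (mol/min): A 36.888, B 97.556
Sensible, products 25→166 °C: 4241.5 kJ/min
Q = ΔH = -6796.4 kJ/min = -113.27 kW
Heat removed = 113.27 kW

Q_out = 113 kW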